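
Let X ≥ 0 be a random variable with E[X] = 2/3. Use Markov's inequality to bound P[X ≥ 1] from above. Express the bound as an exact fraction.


μ = E[X] = 2/3, a = 1.
Markov: P[X ≥ 1] ≤ μ/a = (2/3)/1 = 2/3.
Numerically: ≈ 0.667.
(Since a = 1 > μ = 0.667, the bound 2/3 is < 1 and informative.)

P[X ≥ 1] ≤ 2/3 ≈ 0.667.


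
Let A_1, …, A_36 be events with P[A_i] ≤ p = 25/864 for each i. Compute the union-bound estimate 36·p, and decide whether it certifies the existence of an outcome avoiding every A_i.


Union bound: P[∪_{i=1}^{36} A_i] ≤ Σ_i P[A_i] ≤ 36·p = 36·(25/864) = 25/24.
Numerically: 25/24 ≈ 1.041667.
Is 25/24 < 1? NO.
Since the bound 25/24 is ≥ 1, the union bound is uninformative here; it does NOT by itself certify existence.

36·p = 25/24 ≈ 1.041667; existence NOT certified by the union bound.


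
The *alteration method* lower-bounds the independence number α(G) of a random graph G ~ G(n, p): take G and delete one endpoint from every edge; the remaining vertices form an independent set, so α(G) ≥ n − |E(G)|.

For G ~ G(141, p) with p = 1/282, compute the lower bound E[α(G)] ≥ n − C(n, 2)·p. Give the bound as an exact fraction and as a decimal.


E[|E(G)|] = C(141, 2)·p = 9870 · (1/282) = 35.
E[α(G)] ≥ n − E[|E(G)|] = 141 − 35 = 106.
Numerically: ≈ 106.00000.
(This is only a lower bound; the true E[α(G)] may be larger.)

E[α(G)] ≥ 106 ≈ 106.00000.


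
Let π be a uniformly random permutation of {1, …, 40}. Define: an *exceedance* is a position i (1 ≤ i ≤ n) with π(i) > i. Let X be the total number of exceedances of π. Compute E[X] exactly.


Write X = Σ_{i=1}^{40} X_i, where X_i = 1_{π(i) > i}.
For each fixed i, π(i) is uniform over {1, …, 40} (marginal of a uniform permutation), so P[π(i) > i] = (n − i)/n. Summing: Σ_{i=1}^{40} (n − i)/n = (0 + 1 + … + 39)/40 = 40(40 − 1)/(2·40) = (40 − 1)/2.
Hence E[X] = Σ_{i=1}^{40} (40 − i)/40 = 39/2 ≈ 19.500000.

E[X] = 39/2 = 19.500000.


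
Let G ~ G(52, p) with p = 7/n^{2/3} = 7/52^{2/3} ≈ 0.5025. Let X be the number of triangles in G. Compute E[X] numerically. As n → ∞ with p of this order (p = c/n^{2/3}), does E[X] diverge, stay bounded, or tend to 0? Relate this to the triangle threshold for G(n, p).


Number of potential triangles: C(52, 3) = 22100.
Each occurs with probability p³ ≈ (0.5025)³ ≈ 1.268491e-01.
By linearity: E[X] = C(52, 3)·p³ ≈ 22100 · 1.268491e-01 ≈ 2803.3654.
Since α = 2/3 < 1, p = c/n^{2/3} ≫ 1/n is above the triangle threshold p ~ 1/n. Asymptotically E[X] ~ (c³/6)·n^{3(1−α)} = (7³/6)·n^{1} → ∞; triangles are abundant w.h.p.

E[X] ≈ 2803.3654; in regime p = Θ(1/n^{2/3}) E[X] diverges (above the triangle threshold p ~ 1/n).


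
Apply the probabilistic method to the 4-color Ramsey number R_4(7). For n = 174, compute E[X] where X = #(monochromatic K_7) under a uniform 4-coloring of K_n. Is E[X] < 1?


E[X] = C(174, 7) · 4^{1 − 21} = 847879782984 · 4^{−20} = 847879782984/1099511627776.
As a reduced fraction: E[X] = 105984972873/137438953472 ≈ 0.7711422.
Is E[X] < 1? YES.
Since E[X] < 1, there exists a 4-coloring of K_{174} with no monochromatic K_7; hence R_4(7) > 174.

E[X] = 105984972873/137438953472 ≈ 0.7711422; E[X] < 1, so R_4(7) > 174.


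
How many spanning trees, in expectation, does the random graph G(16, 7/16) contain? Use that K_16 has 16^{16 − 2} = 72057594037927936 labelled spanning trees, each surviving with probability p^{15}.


K_16 has 16^{16 − 2} = 72057594037927936 labelled spanning trees.
For each such spanning tree H, let X_H = 1 if all 15 edges of H are present in G. Then P[X_H = 1] = p^{15} = (7/16)^{15} = 4747561509943/1152921504606846976.
By linearity: E[X] = Σ_H E[X_H] = 72057594037927936 · p^{15} = 72057594037927936 · 4747561509943/1152921504606846976 = 4747561509943/16.
Numerically: E[X] ≈ 2.9672e+11.

E[X] = 72057594037927936 · (7/16)^{15} = 4747561509943/16 ≈ 2.9672e+11.


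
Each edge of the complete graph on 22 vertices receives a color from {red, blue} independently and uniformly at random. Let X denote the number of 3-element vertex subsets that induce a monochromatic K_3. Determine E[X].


Let X = Σ_S X_S over the C(22, 3) = 1540 subsets S of size 3, where X_S = 1 if the K_3 on S is monochromatic.
For a fixed S, the K_3 on S has C(3, 2) = 3 edges. P[all 3 edges red] = (1/2)^3, and likewise for blue, so P[monochromatic] = 2·(1/2)^3 = 2^{1 − 3} = 1/4.
By linearity of expectation: E[X] = C(22, 3) · 2^{1 − 3} = 1540 · 1/4 = 385.
Numerically: E[X] ≈ 385.000.

E[X] = C(22,3)·2^(1−C(3,2)) = 385 ≈ 385.000.


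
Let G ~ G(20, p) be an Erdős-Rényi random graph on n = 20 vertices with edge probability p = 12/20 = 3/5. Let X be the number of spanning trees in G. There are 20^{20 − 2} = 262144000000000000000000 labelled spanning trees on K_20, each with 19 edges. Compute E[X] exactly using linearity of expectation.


K_20 has 20^{20 − 2} = 262144000000000000000000 labelled spanning trees.
For each such spanning tree H, let X_H = 1 if all 19 edges of H are present in G. Then P[X_H = 1] = p^{19} = (3/5)^{19} = 1162261467/19073486328125.
By linearity: E[X] = Σ_H E[X_H] = 262144000000000000000000 · p^{19} = 262144000000000000000000 · 1162261467/19073486328125 = 79869999842655731712/5.
Numerically: E[X] ≈ 1.5974e+19.

E[X] = 262144000000000000000000 · (3/5)^{19} = 79869999842655731712/5 ≈ 1.5974e+19.


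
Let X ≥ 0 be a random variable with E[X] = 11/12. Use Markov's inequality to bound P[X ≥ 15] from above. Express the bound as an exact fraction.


μ = E[X] = 11/12, a = 15.
Markov: P[X ≥ 15] ≤ μ/a = (11/12)/15 = 11/180.
Numerically: ≈ 0.0611.
(Since a = 15 > μ = 0.9167, the bound 11/180 is < 1 and informative.)

P[X ≥ 15] ≤ 11/180 ≈ 0.0611.


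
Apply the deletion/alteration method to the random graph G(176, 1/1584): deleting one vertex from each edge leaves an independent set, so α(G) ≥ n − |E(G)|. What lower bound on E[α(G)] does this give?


E[|E(G)|] = C(176, 2)·p = 15400 · (1/1584) = 175/18.
E[α(G)] ≥ n − E[|E(G)|] = 176 − 175/18 = 2993/18.
Numerically: ≈ 166.278.
(This is only a lower bound; the true E[α(G)] may be larger.)

E[α(G)] ≥ 2993/18 ≈ 166.278.


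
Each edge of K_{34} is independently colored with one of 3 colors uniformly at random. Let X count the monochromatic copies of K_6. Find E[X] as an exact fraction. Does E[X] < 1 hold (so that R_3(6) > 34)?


E[X] = C(34, 6) · 3^{1 − 15} = 1344904 · 3^{−14} = 1344904/4782969.
As a reduced fraction: E[X] = 1344904/4782969 ≈ 0.28119.
Is E[X] < 1? YES.
Since E[X] < 1, there exists a 3-coloring of K_{34} with no monochromatic K_6; hence R_3(6) > 34.

E[X] = 1344904/4782969 ≈ 0.28119; E[X] < 1, so R_3(6) > 34.


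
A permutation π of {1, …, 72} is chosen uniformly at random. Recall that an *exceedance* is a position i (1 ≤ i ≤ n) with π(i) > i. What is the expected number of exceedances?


Write X = Σ_{i=1}^{72} X_i, where X_i = 1_{π(i) > i}.
For each fixed i, π(i) is uniform over {1, …, 72} (marginal of a uniform permutation), so P[π(i) > i] = (n − i)/n. Summing: Σ_{i=1}^{72} (n − i)/n = (0 + 1 + … + 71)/72 = 72(72 − 1)/(2·72) = (72 − 1)/2.
Hence E[X] = Σ_{i=1}^{72} (72 − i)/72 = 71/2 ≈ 35.500000.

E[X] = 71/2 = 35.500000.


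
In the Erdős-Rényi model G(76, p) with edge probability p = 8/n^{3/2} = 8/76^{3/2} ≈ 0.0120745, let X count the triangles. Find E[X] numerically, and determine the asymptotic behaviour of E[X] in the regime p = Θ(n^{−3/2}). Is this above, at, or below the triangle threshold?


Number of potential triangles: C(76, 3) = 70300.
Each occurs with probability p³ ≈ (0.0120745)³ ≈ 1.76038961e-06.
By linearity: E[X] = C(76, 3)·p³ ≈ 70300 · 1.76038961e-06 ≈ 0.123755.
Since α = 3/2 > 1, p = c/n^{3/2} = o(1/n) is below the triangle threshold p ~ 1/n. Asymptotically E[X] ~ (c³/6)·n^{3(1−α)} = (8³/6)·n^{-1.5} → 0, so by Markov's inequality G has no triangles w.h.p.

E[X] ≈ 0.123755; in regime p = Θ(1/n^{3/2}) E[X] tends to 0 (below the triangle threshold p ~ 1/n).


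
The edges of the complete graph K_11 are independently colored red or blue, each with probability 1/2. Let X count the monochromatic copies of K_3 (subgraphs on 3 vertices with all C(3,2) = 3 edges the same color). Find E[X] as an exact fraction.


Let X = Σ_S X_S over the C(11, 3) = 165 subsets S of size 3, where X_S = 1 if the K_3 on S is monochromatic.
For a fixed S, the K_3 on S has C(3, 2) = 3 edges. P[all 3 edges red] = (1/2)^3, and likewise for blue, so P[monochromatic] = 2·(1/2)^3 = 2^{1 − 3} = 1/4.
By linearity of expectation: E[X] = C(11, 3) · 2^{1 − 3} = 165 · 1/4 = 165/4.
Numerically: E[X] ≈ 41.250000.

E[X] = C(11,3)·2^(1−C(3,2)) = 165/4 ≈ 41.250000.


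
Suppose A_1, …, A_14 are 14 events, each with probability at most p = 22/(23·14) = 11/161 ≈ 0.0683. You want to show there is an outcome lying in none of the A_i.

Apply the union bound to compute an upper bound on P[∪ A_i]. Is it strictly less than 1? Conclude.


Union bound: P[∪_{i=1}^{14} A_i] ≤ Σ_i P[A_i] ≤ 14·p = 14·(11/161) = 22/23.
Numerically: 22/23 ≈ 0.9565.
Is 22/23 < 1? YES.
Since P[∪ A_i] ≤ 22/23 < 1, the complement has P[∩ A_i^c] ≥ 1 − 22/23 = 1/23 > 0, so some outcome avoids every A_i.

14·p = 22/23 ≈ 0.9565; existence CERTIFIED by the union bound.


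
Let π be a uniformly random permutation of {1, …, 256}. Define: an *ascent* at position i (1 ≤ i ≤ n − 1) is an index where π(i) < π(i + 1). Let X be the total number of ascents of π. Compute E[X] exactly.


Write X = Σ X_I over i = 1, …, 255, with X_I the indicator of one ascent.
There are 255 indicators.
For each fixed i, the pair (π(i), π(i+1)) is a uniformly random ordered pair of distinct values from {1, …, 256}; by symmetry P[π(i) < π(i+1)] = 1/2.
By linearity: E[X] = 255 · (1/2) = (256 − 1) · (1/2) = 255/2 ≈ 127.5000.

E[X] = 255/2 = 127.5000.


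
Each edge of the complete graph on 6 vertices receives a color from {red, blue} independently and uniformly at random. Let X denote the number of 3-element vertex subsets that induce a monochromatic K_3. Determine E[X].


Let X = Σ_S X_S over the C(6, 3) = 20 subsets S of size 3, where X_S = 1 if the K_3 on S is monochromatic.
For a fixed S, the K_3 on S has C(3, 2) = 3 edges. P[all 3 edges red] = (1/2)^3, and likewise for blue, so P[monochromatic] = 2·(1/2)^3 = 2^{1 − 3} = 1/4.
By linearity of expectation: E[X] = C(6, 3) · 2^{1 − 3} = 20 · 1/4 = 5.
Numerically: E[X] ≈ 5.00000.

E[X] = C(6,3)·2^(1−C(3,2)) = 5 ≈ 5.00000.


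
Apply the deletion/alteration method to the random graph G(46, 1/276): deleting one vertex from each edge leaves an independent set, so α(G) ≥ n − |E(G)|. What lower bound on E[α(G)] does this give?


E[|E(G)|] = C(46, 2)·p = 1035 · (1/276) = 15/4.
E[α(G)] ≥ n − E[|E(G)|] = 46 − 15/4 = 169/4.
Numerically: ≈ 42.250000.
(This is only a lower bound; the true E[α(G)] may be larger.)

E[α(G)] ≥ 169/4 ≈ 42.250000.


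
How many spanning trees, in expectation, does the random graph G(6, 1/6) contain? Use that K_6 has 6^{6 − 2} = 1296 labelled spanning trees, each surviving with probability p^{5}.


K_6 has 6^{6 − 2} = 1296 labelled spanning trees.
For each such spanning tree H, let X_H = 1 if all 5 edges of H are present in G. Then P[X_H = 1] = p^{5} = (1/6)^{5} = 1/7776.
Summing the indicators: E[X] = Σ_H E[X_H] = 1296 · p^{5} = 1296 · 1/7776 = 1/6.
Numerically: E[X] ≈ 0.166667.

E[X] = 1296 · (1/6)^{5} = 1/6 ≈ 0.166667.


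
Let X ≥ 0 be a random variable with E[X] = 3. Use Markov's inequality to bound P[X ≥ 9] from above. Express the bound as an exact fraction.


μ = E[X] = 3, a = 9.
Markov: P[X ≥ 9] ≤ μ/a = (3)/9 = 1/3.
Numerically: ≈ 0.33333.
(Since a = 9 > μ = 3.00000, the bound 1/3 is < 1 and informative.)

P[X ≥ 9] ≤ 1/3 ≈ 0.33333.


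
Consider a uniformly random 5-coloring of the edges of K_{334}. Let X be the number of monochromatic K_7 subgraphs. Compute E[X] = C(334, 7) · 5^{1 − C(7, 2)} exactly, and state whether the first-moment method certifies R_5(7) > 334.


E[X] = C(334, 7) · 5^{1 − 21} = 86359460961576 · 5^{−20} = 86359460961576/95367431640625.
As a reduced fraction: E[X] = 86359460961576/95367431640625 ≈ 0.905545.
Is E[X] < 1? YES.
Since E[X] < 1, there exists a 5-coloring of K_{334} with no monochromatic K_7; hence R_5(7) > 334.

E[X] = 86359460961576/95367431640625 ≈ 0.905545; E[X] < 1, so R_5(7) > 334.


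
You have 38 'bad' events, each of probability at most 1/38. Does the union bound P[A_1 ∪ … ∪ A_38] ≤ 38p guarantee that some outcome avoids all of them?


Union bound: P[∪_{i=1}^{38} A_i] ≤ Σ_i P[A_i] ≤ 38·p = 38·(1/38) = 1.
Numerically: 1 ≈ 1.0000.
Is 1 < 1? NO.
Since the bound 1 is ≥ 1, the union bound is uninformative here; it does NOT by itself certify existence.

38·p = 1 ≈ 1.0000; existence NOT certified by the union bound.


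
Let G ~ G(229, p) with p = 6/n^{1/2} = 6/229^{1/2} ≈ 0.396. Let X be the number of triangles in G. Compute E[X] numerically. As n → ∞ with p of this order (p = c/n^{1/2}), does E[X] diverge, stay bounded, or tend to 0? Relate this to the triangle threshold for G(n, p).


Number of potential triangles: C(229, 3) = 1975354.
Each occurs with probability p³ ≈ (0.396)³ ≈ 6.23305e-02.
By linearity: E[X] = C(229, 3)·p³ ≈ 1975354 · 6.23305e-02 ≈ 123124.779.
Since α = 1/2 < 1, p = c/n^{1/2} ≫ 1/n is above the triangle threshold p ~ 1/n. Asymptotically E[X] ~ (c³/6)·n^{3(1−α)} = (6³/6)·n^{1.5} → ∞; triangles are abundant w.h.p.

E[X] ≈ 123124.779; in regime p = Θ(1/n^{1/2}) E[X] diverges (above the triangle threshold p ~ 1/n).


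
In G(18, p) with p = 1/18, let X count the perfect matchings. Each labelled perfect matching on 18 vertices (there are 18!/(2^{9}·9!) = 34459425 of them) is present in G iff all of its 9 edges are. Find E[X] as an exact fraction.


K_18 has 18!/(2^{9}·9!) = 34459425 labelled perfect matchings.
For each such perfect matching H, let X_H = 1 if all 9 edges of H are present in G. Then P[X_H = 1] = p^{9} = (1/18)^{9} = 1/198359290368.
Summing the indicators: E[X] = Σ_H E[X_H] = 34459425 · p^{9} = 34459425 · 1/198359290368 = 425425/2448880128.
Numerically: E[X] ≈ 0.0001737.

E[X] = 34459425 · (1/18)^{9} = 425425/2448880128 ≈ 0.0001737.


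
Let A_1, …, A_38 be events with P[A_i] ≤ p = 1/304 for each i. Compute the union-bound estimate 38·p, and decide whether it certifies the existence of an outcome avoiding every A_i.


Union bound: P[∪_{i=1}^{38} A_i] ≤ Σ_i P[A_i] ≤ 38·p = 38·(1/304) = 1/8.
Numerically: 1/8 ≈ 0.1250.
Is 1/8 < 1? YES.
Since P[∪ A_i] ≤ 1/8 < 1, the complement has P[∩ A_i^c] ≥ 1 − 1/8 = 7/8 > 0, so some outcome avoids every A_i.

38·p = 1/8 ≈ 0.1250; existence CERTIFIED by the union bound.


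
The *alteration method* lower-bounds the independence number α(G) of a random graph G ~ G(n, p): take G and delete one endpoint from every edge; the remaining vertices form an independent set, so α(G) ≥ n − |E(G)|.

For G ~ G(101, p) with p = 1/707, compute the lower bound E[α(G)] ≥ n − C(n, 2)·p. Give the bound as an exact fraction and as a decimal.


E[|E(G)|] = C(101, 2)·p = 5050 · (1/707) = 50/7.
E[α(G)] ≥ n − E[|E(G)|] = 101 − 50/7 = 657/7.
Numerically: ≈ 93.857143.
(This is only a lower bound; the true E[α(G)] may be larger.)

E[α(G)] ≥ 657/7 ≈ 93.857143.


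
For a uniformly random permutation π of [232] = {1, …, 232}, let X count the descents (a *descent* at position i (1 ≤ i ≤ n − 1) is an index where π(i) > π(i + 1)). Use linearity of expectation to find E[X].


Write X = Σ X_I over i = 1, …, 231, with X_I the indicator of one descent.
There are 231 indicators.
For each fixed i, the pair (π(i), π(i+1)) is a uniformly random ordered pair of distinct values from {1, …, 232}; by symmetry P[π(i) > π(i+1)] = 1/2.
By linearity: E[X] = 231 · (1/2) = (232 − 1) · (1/2) = 231/2 ≈ 115.5000.

E[X] = 231/2 = 115.5000.


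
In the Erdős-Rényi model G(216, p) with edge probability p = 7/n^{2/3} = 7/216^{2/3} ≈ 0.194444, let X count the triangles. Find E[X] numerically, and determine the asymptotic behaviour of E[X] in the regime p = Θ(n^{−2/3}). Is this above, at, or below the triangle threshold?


Number of potential triangles: C(216, 3) = 1656360.
Each occurs with probability p³ ≈ (0.194444)³ ≈ 7.35168038e-03.
By linearity: E[X] = C(216, 3)·p³ ≈ 1656360 · 7.35168038e-03 ≈ 12177.029321.
Since α = 2/3 < 1, p = c/n^{2/3} ≫ 1/n is above the triangle threshold p ~ 1/n. Asymptotically E[X] ~ (c³/6)·n^{3(1−α)} = (7³/6)·n^{1} → ∞; triangles are abundant w.h.p.

E[X] ≈ 12177.029321; in regime p = Θ(1/n^{2/3}) E[X] diverges (above the triangle threshold p ~ 1/n).


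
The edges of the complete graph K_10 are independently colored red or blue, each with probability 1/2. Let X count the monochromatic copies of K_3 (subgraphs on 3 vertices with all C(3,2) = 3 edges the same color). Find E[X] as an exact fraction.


Let X = Σ_S X_S over the C(10, 3) = 120 subsets S of size 3, where X_S = 1 if the K_3 on S is monochromatic.
For a fixed S, the K_3 on S has C(3, 2) = 3 edges. P[all 3 edges red] = (1/2)^3, and likewise for blue, so P[monochromatic] = 2·(1/2)^3 = 2^{1 − 3} = 1/4.
Summing: E[X] = C(10, 3) · 2^{1 − 3} = 120 · 1/4 = 30.
Numerically: E[X] ≈ 30.00000.

E[X] = C(10,3)·2^(1−C(3,2)) = 30 ≈ 30.00000.


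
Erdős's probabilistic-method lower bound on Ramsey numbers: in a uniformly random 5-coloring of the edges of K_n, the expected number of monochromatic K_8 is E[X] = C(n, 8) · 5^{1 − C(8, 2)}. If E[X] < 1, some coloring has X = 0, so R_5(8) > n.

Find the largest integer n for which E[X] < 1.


We need C(n, 8) · 5^{1 − 28} < 1, i.e. C(n, 8) < 5^{28 − 1} = 7450580596923828125.
Check values of n near the boundary:
  n = 862: C(862, 8) = 7317951015318931845; 7317951015318931845 < 7450580596923828125? YES
  n = 863: C(863, 8) = 7386423071602617757; 7386423071602617757 < 7450580596923828125? YES
  n = 864: C(864, 8) = 7455455062926006708; 7455455062926006708 < 7450580596923828125? NO
The largest n with C(n, 8) < 7450580596923828125 is n = 863 (where E[X] = 7386423071602617757/7450580596923828125 ≈ 0.9914). Hence R_5(8) > 863, i.e. R_5(8) ≥ 864.

Largest n = 863; hence R_5(8) > 863.


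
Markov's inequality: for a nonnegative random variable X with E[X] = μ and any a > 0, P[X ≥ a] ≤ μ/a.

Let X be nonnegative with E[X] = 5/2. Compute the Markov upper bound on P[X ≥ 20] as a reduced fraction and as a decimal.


μ = E[X] = 5/2, a = 20.
Markov: P[X ≥ 20] ≤ μ/a = (5/2)/20 = 1/8.
Numerically: ≈ 0.125.
(Since a = 20 > μ = 2.500, the bound 1/8 is < 1 and informative.)

P[X ≥ 20] ≤ 1/8 ≈ 0.125.


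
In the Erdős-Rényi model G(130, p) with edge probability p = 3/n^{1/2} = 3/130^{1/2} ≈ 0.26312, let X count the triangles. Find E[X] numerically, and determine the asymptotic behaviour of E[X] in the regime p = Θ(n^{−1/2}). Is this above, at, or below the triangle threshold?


Number of potential triangles: C(130, 3) = 357760.
Each occurs with probability p³ ≈ (0.26312)³ ≈ 1.8215820e-02.
By linearity: E[X] = C(130, 3)·p³ ≈ 357760 · 1.8215820e-02 ≈ 6516.89191.
Since α = 1/2 < 1, p = c/n^{1/2} ≫ 1/n is above the triangle threshold p ~ 1/n. Asymptotically E[X] ~ (c³/6)·n^{3(1−α)} = (3³/6)·n^{1.5} → ∞; triangles are abundant w.h.p.

E[X] ≈ 6516.89191; in regime p = Θ(1/n^{1/2}) E[X] diverges (above the triangle threshold p ~ 1/n).


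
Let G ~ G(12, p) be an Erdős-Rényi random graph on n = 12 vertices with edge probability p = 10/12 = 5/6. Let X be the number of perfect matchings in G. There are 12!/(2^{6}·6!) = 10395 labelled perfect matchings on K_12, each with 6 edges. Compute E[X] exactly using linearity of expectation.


K_12 has 12!/(2^{6}·6!) = 10395 labelled perfect matchings.
For each such perfect matching H, let X_H = 1 if all 6 edges of H are present in G. Then P[X_H = 1] = p^{6} = (5/6)^{6} = 15625/46656.
Summing the indicators: E[X] = Σ_H E[X_H] = 10395 · p^{6} = 10395 · 15625/46656 = 6015625/1728.
Numerically: E[X] ≈ 3.48e+03.

E[X] = 10395 · (5/6)^{6} = 6015625/1728 ≈ 3.48e+03.


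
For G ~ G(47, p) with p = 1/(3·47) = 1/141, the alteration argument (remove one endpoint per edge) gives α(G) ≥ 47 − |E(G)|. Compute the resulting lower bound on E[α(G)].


E[|E(G)|] = C(47, 2)·p = 1081 · (1/141) = 23/3.
E[α(G)] ≥ n − E[|E(G)|] = 47 − 23/3 = 118/3.
Numerically: ≈ 39.333.
(This is only a lower bound; the true E[α(G)] may be larger.)

E[α(G)] ≥ 118/3 ≈ 39.333.


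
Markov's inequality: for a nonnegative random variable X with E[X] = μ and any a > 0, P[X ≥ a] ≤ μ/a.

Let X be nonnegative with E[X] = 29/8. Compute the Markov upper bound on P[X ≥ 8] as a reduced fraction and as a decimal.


μ = E[X] = 29/8, a = 8.
Markov: P[X ≥ 8] ≤ μ/a = (29/8)/8 = 29/64.
Numerically: ≈ 0.45312.
(Since a = 8 > μ = 3.62500, the bound 29/64 is < 1 and informative.)

P[X ≥ 8] ≤ 29/64 ≈ 0.45312.


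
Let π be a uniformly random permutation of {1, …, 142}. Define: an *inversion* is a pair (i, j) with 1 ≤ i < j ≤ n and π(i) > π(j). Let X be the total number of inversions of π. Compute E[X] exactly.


Write X = Σ X_I over the C(142, 2) = 10011 pairs i < j, with X_I the indicator of one inversion.
There are 10011 indicators.
For each fixed pair i < j, the values π(i) and π(j) are two distinct elements of {1, …, 142} in uniformly random order; by symmetry P[π(i) > π(j)] = 1/2.
By linearity: E[X] = 10011 · (1/2) = C(142, 2) · (1/2) = 10011/2 = 10011/2 ≈ 5005.5000.

E[X] = 10011/2 = 5005.5000.


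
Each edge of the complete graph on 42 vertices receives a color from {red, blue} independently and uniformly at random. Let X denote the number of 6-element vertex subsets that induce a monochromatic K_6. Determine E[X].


Let X = Σ_S X_S over the C(42, 6) = 5245786 subsets S of size 6, where X_S = 1 if the K_6 on S is monochromatic.
For a fixed S, the K_6 on S has C(6, 2) = 15 edges. P[all 15 edges red] = (1/2)^15, and likewise for blue, so P[monochromatic] = 2·(1/2)^15 = 2^{1 − 15} = 1/16384.
By linearity: E[X] = C(42, 6) · 2^{1 − 15} = 5245786 · 1/16384 = 2622893/8192.
Numerically: E[X] ≈ 320.1774.

E[X] = C(42,6)·2^(1−C(6,2)) = 2622893/8192 ≈ 320.1774.


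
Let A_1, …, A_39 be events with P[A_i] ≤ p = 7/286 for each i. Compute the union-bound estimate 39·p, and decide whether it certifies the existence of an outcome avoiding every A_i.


Union bound: P[∪_{i=1}^{39} A_i] ≤ Σ_i P[A_i] ≤ 39·p = 39·(7/286) = 21/22.
Numerically: 21/22 ≈ 0.955.
Is 21/22 < 1? YES.
Since P[∪ A_i] ≤ 21/22 < 1, the complement has P[∩ A_i^c] ≥ 1 − 21/22 = 1/22 > 0, so some outcome avoids every A_i.

39·p = 21/22 ≈ 0.955; existence CERTIFIED by the union bound.


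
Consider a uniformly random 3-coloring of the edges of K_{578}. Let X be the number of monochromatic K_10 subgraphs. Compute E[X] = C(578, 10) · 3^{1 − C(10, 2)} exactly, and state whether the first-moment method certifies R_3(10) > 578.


E[X] = C(578, 10) · 3^{1 − 45} = 1060514767274403635480 · 3^{−44} = 1060514767274403635480/984770902183611232881.
As a reduced fraction: E[X] = 1060514767274403635480/984770902183611232881 ≈ 1.0769.
Is E[X] < 1? NO.
Since E[X] ≥ 1, the first-moment bound is inconclusive at n = 578; it does NOT by itself certify R_3(10) > 578.

E[X] = 1060514767274403635480/984770902183611232881 ≈ 1.0769; E[X] ≥ 1; first-moment method inconclusive here.


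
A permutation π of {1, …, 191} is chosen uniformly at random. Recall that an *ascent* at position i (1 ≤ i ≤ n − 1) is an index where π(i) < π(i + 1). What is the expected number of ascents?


Write X = Σ X_I over i = 1, …, 190, with X_I the indicator of one ascent.
There are 190 indicators.
For each fixed i, the pair (π(i), π(i+1)) is a uniformly random ordered pair of distinct values from {1, …, 191}; by symmetry P[π(i) < π(i+1)] = 1/2.
By linearity: E[X] = 190 · (1/2) = (191 − 1) · (1/2) = 95 ≈ 95.0000.

E[X] = 95 = 95.0000.


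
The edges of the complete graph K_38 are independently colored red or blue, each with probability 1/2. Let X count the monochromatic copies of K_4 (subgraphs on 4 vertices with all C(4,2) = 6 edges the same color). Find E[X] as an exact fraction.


Let X = Σ_S X_S over the C(38, 4) = 73815 subsets S of size 4, where X_S = 1 if the K_4 on S is monochromatic.
For a fixed S, the K_4 on S has C(4, 2) = 6 edges. P[all 6 edges red] = (1/2)^6, and likewise for blue, so P[monochromatic] = 2·(1/2)^6 = 2^{1 − 6} = 1/32.
By linearity of expectation: E[X] = C(38, 4) · 2^{1 − 6} = 73815 · 1/32 = 73815/32.
Numerically: E[X] ≈ 2306.71875.

E[X] = C(38,4)·2^(1−C(4,2)) = 73815/32 ≈ 2306.71875.


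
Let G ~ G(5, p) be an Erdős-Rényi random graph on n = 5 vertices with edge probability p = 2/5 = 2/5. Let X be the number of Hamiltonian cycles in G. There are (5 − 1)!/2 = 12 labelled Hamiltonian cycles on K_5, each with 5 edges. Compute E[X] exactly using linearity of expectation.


K_5 has (5 − 1)!/2 = 12 labelled Hamiltonian cycles.
For each such Hamiltonian cycle H, let X_H = 1 if all 5 edges of H are present in G. Then P[X_H = 1] = p^{5} = (2/5)^{5} = 32/3125.
By linearity: E[X] = Σ_H E[X_H] = 12 · p^{5} = 12 · 32/3125 = 384/3125.
Numerically: E[X] ≈ 0.12288.

E[X] = 12 · (2/5)^{5} = 384/3125 ≈ 0.12288.


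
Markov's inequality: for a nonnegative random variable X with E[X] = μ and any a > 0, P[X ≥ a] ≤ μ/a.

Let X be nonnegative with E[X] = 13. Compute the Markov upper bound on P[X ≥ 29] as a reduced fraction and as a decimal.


μ = E[X] = 13, a = 29.
Markov: P[X ≥ 29] ≤ μ/a = (13)/29 = 13/29.
Numerically: ≈ 0.448276.
(Since a = 29 > μ = 13.000000, the bound 13/29 is < 1 and informative.)

P[X ≥ 29] ≤ 13/29 ≈ 0.448276.


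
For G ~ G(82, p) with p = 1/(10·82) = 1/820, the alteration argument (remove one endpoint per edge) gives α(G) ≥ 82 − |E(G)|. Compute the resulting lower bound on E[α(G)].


E[|E(G)|] = C(82, 2)·p = 3321 · (1/820) = 81/20.
E[α(G)] ≥ n − E[|E(G)|] = 82 − 81/20 = 1559/20.
Numerically: ≈ 77.95000.
(This is only a lower bound; the true E[α(G)] may be larger.)

E[α(G)] ≥ 1559/20 ≈ 77.95000.


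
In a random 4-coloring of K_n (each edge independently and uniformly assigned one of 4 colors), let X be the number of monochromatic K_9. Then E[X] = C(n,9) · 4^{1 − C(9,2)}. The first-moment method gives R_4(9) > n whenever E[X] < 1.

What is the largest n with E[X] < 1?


We need C(n, 9) · 4^{1 − 36} < 1, i.e. C(n, 9) < 4^{36 − 1} = 1180591620717411303424.
Check values of n near the boundary:
  n = 909: C(909, 9) = 1122169012923711463931; 1122169012923711463931 < 1180591620717411303424? YES
  n = 910: C(910, 9) = 1133378248346922788210; 1133378248346922788210 < 1180591620717411303424? YES
  n = 911: C(911, 9) = 1144686900492291197405; 1144686900492291197405 < 1180591620717411303424? YES
  n = 912: C(912, 9) = 1156095740032081475120; 1156095740032081475120 < 1180591620717411303424? YES
  n = 913: C(913, 9) = 1167605542753639808390; 1167605542753639808390 < 1180591620717411303424? YES
  n = 914: C(914, 9) = 1179217089587653905932; 1179217089587653905932 < 1180591620717411303424? YES
  n = 915: C(915, 9) = 1190931166636537885130; 1190931166636537885130 < 1180591620717411303424? NO
The largest n with C(n, 9) < 1180591620717411303424 is n = 914 (where E[X] = 294804272396913476483/295147905179352825856 ≈ 0.9988). Hence R_4(9) > 914, i.e. R_4(9) ≥ 915.

Largest n = 914; hence R_4(9) > 914.


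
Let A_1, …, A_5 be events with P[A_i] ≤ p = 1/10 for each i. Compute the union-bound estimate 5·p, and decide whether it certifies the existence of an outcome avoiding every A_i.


Union bound: P[∪_{i=1}^{5} A_i] ≤ Σ_i P[A_i] ≤ 5·p = 5·(1/10) = 1/2.
Numerically: 1/2 ≈ 0.5000000.
Is 1/2 < 1? YES.
Since P[∪ A_i] ≤ 1/2 < 1, the complement has P[∩ A_i^c] ≥ 1 − 1/2 = 1/2 > 0, so some outcome avoids every A_i.

5·p = 1/2 ≈ 0.5000000; existence CERTIFIED by the union bound.


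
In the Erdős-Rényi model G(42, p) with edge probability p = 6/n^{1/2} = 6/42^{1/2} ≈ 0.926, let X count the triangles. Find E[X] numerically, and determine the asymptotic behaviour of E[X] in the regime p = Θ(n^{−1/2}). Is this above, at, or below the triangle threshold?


Number of potential triangles: C(42, 3) = 11480.
Each occurs with probability p³ ≈ (0.926)³ ≈ 7.93560e-01.
By linearity: E[X] = C(42, 3)·p³ ≈ 11480 · 7.93560e-01 ≈ 9110.070.
Since α = 1/2 < 1, p = c/n^{1/2} ≫ 1/n is above the triangle threshold p ~ 1/n. Asymptotically E[X] ~ (c³/6)·n^{3(1−α)} = (6³/6)·n^{1.5} → ∞; triangles are abundant w.h.p.

E[X] ≈ 9110.070; in regime p = Θ(1/n^{1/2}) E[X] diverges (above the triangle threshold p ~ 1/n).


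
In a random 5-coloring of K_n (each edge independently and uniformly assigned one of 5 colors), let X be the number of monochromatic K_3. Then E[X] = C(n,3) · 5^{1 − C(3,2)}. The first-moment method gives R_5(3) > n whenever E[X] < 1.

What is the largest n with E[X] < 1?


We need C(n, 3) · 5^{1 − 3} < 1, i.e. C(n, 3) < 5^{3 − 1} = 25.
Check values of n near the boundary:
  n = 3: C(3, 3) = 1; 1 < 25? YES
  n = 4: C(4, 3) = 4; 4 < 25? YES
  n = 5: C(5, 3) = 10; 10 < 25? YES
  n = 6: C(6, 3) = 20; 20 < 25? YES
  n = 7: C(7, 3) = 35; 35 < 25? NO
The largest n with C(n, 3) < 25 is n = 6 (where E[X] = 4/5 ≈ 0.8000000). Hence R_5(3) > 6, i.e. R_5(3) ≥ 7.

Largest n = 6; hence R_5(3) > 6.


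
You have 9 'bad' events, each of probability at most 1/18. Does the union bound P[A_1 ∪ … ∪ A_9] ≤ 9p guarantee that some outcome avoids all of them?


Union bound: P[∪_{i=1}^{9} A_i] ≤ Σ_i P[A_i] ≤ 9·p = 9·(1/18) = 1/2.
Numerically: 1/2 ≈ 0.50000.
Is 1/2 < 1? YES.
Since P[∪ A_i] ≤ 1/2 < 1, the complement has P[∩ A_i^c] ≥ 1 − 1/2 = 1/2 > 0, so some outcome avoids every A_i.

9·p = 1/2 ≈ 0.50000; existence CERTIFIED by the union bound.


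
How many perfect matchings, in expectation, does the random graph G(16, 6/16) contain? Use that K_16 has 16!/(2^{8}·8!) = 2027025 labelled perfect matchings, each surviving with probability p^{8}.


K_16 has 16!/(2^{8}·8!) = 2027025 labelled perfect matchings.
For each such perfect matching H, let X_H = 1 if all 8 edges of H are present in G. Then P[X_H = 1] = p^{8} = (3/8)^{8} = 6561/16777216.
Summing the indicators: E[X] = Σ_H E[X_H] = 2027025 · p^{8} = 2027025 · 6561/16777216 = 13299311025/16777216.
Numerically: E[X] ≈ 793.

E[X] = 2027025 · (3/8)^{8} = 13299311025/16777216 ≈ 793.


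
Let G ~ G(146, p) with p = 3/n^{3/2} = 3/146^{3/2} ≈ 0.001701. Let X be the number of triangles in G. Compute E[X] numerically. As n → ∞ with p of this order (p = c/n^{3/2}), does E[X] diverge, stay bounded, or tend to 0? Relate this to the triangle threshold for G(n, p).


Number of potential triangles: C(146, 3) = 508080.
Each occurs with probability p³ ≈ (0.001701)³ ≈ 4.917857e-09.
By linearity: E[X] = C(146, 3)·p³ ≈ 508080 · 4.917857e-09 ≈ 0.0025.
Since α = 3/2 > 1, p = c/n^{3/2} = o(1/n) is below the triangle threshold p ~ 1/n. Asymptotically E[X] ~ (c³/6)·n^{3(1−α)} = (3³/6)·n^{-1.5} → 0, so by Markov's inequality G has no triangles w.h.p.

E[X] ≈ 0.0025; in regime p = Θ(1/n^{3/2}) E[X] tends to 0 (below the triangle threshold p ~ 1/n).


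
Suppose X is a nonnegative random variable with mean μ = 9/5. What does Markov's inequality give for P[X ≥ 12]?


μ = E[X] = 9/5, a = 12.
Markov: P[X ≥ 12] ≤ μ/a = (9/5)/12 = 3/20.
Numerically: ≈ 0.150000.
(Since a = 12 > μ = 1.800000, the bound 3/20 is < 1 and informative.)

P[X ≥ 12] ≤ 3/20 ≈ 0.150000.


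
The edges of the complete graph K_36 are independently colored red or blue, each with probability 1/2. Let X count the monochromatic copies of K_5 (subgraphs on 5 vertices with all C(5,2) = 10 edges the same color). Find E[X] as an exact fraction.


Let X = Σ_S X_S over the C(36, 5) = 376992 subsets S of size 5, where X_S = 1 if the K_5 on S is monochromatic.
For a fixed S, the K_5 on S has C(5, 2) = 10 edges. P[all 10 edges red] = (1/2)^10, and likewise for blue, so P[monochromatic] = 2·(1/2)^10 = 2^{1 − 10} = 1/512.
By linearity of expectation: E[X] = C(36, 5) · 2^{1 − 10} = 376992 · 1/512 = 11781/16.
Numerically: E[X] ≈ 736.312500.

E[X] = C(36,5)·2^(1−C(5,2)) = 11781/16 ≈ 736.312500.


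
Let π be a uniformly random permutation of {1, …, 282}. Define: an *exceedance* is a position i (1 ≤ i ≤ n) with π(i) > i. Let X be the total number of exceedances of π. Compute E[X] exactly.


Write X = Σ_{i=1}^{282} X_i, where X_i = 1_{π(i) > i}.
For each fixed i, π(i) is uniform over {1, …, 282} (marginal of a uniform permutation), so P[π(i) > i] = (n − i)/n. Summing: Σ_{i=1}^{282} (n − i)/n = (0 + 1 + … + 281)/282 = 282(282 − 1)/(2·282) = (282 − 1)/2.
Hence E[X] = Σ_{i=1}^{282} (282 − i)/282 = 281/2 ≈ 140.500000.

E[X] = 281/2 = 140.500000.


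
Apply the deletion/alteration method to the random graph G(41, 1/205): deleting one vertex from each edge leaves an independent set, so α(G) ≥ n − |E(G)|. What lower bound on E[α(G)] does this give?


E[|E(G)|] = C(41, 2)·p = 820 · (1/205) = 4.
E[α(G)] ≥ n − E[|E(G)|] = 41 − 4 = 37.
Numerically: ≈ 37.000000.
(This is only a lower bound; the true E[α(G)] may be larger.)

E[α(G)] ≥ 37 ≈ 37.000000.


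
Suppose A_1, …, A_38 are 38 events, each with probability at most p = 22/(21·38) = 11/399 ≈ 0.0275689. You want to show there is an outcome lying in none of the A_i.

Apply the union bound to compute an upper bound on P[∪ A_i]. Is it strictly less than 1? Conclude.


Union bound: P[∪_{i=1}^{38} A_i] ≤ Σ_i P[A_i] ≤ 38·p = 38·(11/399) = 22/21.
Numerically: 22/21 ≈ 1.0476190.
Is 22/21 < 1? NO.
Since the bound 22/21 is ≥ 1, the union bound is uninformative here; it does NOT by itself certify existence.

38·p = 22/21 ≈ 1.0476190; existence NOT certified by the union bound.


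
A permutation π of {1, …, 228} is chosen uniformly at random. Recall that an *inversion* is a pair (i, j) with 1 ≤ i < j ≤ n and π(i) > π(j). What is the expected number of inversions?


Write X = Σ X_I over the C(228, 2) = 25878 pairs i < j, with X_I the indicator of one inversion.
There are 25878 indicators.
For each fixed pair i < j, the values π(i) and π(j) are two distinct elements of {1, …, 228} in uniformly random order; by symmetry P[π(i) > π(j)] = 1/2.
By linearity: E[X] = 25878 · (1/2) = C(228, 2) · (1/2) = 25878/2 = 12939 ≈ 12939.00000.

E[X] = 12939 = 12939.00000.


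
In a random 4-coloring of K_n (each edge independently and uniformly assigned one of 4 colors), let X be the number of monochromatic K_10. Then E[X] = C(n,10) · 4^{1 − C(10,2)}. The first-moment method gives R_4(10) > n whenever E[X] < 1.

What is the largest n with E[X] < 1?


We need C(n, 10) · 4^{1 − 45} < 1, i.e. C(n, 10) < 4^{45 − 1} = 309485009821345068724781056.
Check values of n near the boundary:
  n = 2019: C(2019, 10) = 303322949179835278009229628; 303322949179835278009229628 < 309485009821345068724781056? YES
  n = 2020: C(2020, 10) = 304832018578739931133653656; 304832018578739931133653656 < 309485009821345068724781056? YES
  n = 2021: C(2021, 10) = 306347841644770462864800616; 306347841644770462864800616 < 309485009821345068724781056? YES
  n = 2022: C(2022, 10) = 307870445231474093395937796; 307870445231474093395937796 < 309485009821345068724781056? YES
  n = 2023: C(2023, 10) = 309399856285778485315440716; 309399856285778485315440716 < 309485009821345068724781056? YES
  n = 2024: C(2024, 10) = 310936101848269937576192656; 310936101848269937576192656 < 309485009821345068724781056? NO
  n = 2025: C(2025, 10) = 312479209053472269772600560; 312479209053472269772600560 < 309485009821345068724781056? NO
  n = 2026: C(2026, 10) = 314029205130126398094885285; 314029205130126398094885285 < 309485009821345068724781056? NO
The largest n with C(n, 10) < 309485009821345068724781056 is n = 2023 (where E[X] = 77349964071444621328860179/77371252455336267181195264 ≈ 0.999725). Hence R_4(10) > 2023, i.e. R_4(10) ≥ 2024.

Largest n = 2023; hence R_4(10) > 2023.


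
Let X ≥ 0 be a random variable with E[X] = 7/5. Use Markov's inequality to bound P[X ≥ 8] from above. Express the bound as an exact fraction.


μ = E[X] = 7/5, a = 8.
Markov: P[X ≥ 8] ≤ μ/a = (7/5)/8 = 7/40.
Numerically: ≈ 0.17500.
(Since a = 8 > μ = 1.40000, the bound 7/40 is < 1 and informative.)

P[X ≥ 8] ≤ 7/40 ≈ 0.17500.


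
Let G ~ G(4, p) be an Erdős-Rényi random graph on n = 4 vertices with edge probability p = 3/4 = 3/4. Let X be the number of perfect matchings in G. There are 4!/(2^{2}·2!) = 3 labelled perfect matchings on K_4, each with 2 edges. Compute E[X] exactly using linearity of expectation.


K_4 has 4!/(2^{2}·2!) = 3 labelled perfect matchings.
For each such perfect matching H, let X_H = 1 if all 2 edges of H are present in G. Then P[X_H = 1] = p^{2} = (3/4)^{2} = 9/16.
Summing the indicators: E[X] = Σ_H E[X_H] = 3 · p^{2} = 3 · 9/16 = 27/16.
Numerically: E[X] ≈ 1.688.

E[X] = 3 · (3/4)^{2} = 27/16 ≈ 1.688.


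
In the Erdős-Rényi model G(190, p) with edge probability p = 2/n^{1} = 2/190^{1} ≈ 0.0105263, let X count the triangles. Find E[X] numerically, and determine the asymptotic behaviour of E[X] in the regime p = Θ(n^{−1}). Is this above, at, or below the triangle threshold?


Number of potential triangles: C(190, 3) = 1125180.
Each occurs with probability p³ ≈ (0.0105263)³ ≈ 1.16635078e-06.
By linearity: E[X] = C(190, 3)·p³ ≈ 1125180 · 1.16635078e-06 ≈ 1.312355.
Here α = 1, so p = 2/n is exactly at the triangle threshold p ~ 1/n. Asymptotically E[X] → c³/6 = 2³/6 = 4/3 ≈ 1.333333, a bounded constant. In this regime the triangle count is asymptotically Poisson(c³/6).

E[X] ≈ 1.312355; in regime p = Θ(1/n^{1}) E[X] stays bounded (at the triangle threshold p ~ 1/n).


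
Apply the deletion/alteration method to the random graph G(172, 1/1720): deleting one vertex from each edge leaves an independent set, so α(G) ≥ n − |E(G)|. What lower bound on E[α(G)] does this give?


E[|E(G)|] = C(172, 2)·p = 14706 · (1/1720) = 171/20.
E[α(G)] ≥ n − E[|E(G)|] = 172 − 171/20 = 3269/20.
Numerically: ≈ 163.450.
(This is only a lower bound; the true E[α(G)] may be larger.)

E[α(G)] ≥ 3269/20 ≈ 163.450.


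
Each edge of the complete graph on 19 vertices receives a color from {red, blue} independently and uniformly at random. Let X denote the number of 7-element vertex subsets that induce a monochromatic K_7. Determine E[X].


Let X = Σ_S X_S over the C(19, 7) = 50388 subsets S of size 7, where X_S = 1 if the K_7 on S is monochromatic.
For a fixed S, the K_7 on S has C(7, 2) = 21 edges. P[all 21 edges red] = (1/2)^21, and likewise for blue, so P[monochromatic] = 2·(1/2)^21 = 2^{1 − 21} = 1/1048576.
By linearity of expectation: E[X] = C(19, 7) · 2^{1 − 21} = 50388 · 1/1048576 = 12597/262144.
Numerically: E[X] ≈ 0.048054.

E[X] = C(19,7)·2^(1−C(7,2)) = 12597/262144 ≈ 0.048054.


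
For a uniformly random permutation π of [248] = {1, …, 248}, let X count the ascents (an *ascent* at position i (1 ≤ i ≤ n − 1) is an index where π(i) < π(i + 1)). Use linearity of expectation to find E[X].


Write X = Σ X_I over i = 1, …, 247, with X_I the indicator of one ascent.
There are 247 indicators.
For each fixed i, the pair (π(i), π(i+1)) is a uniformly random ordered pair of distinct values from {1, …, 248}; by symmetry P[π(i) < π(i+1)] = 1/2.
By linearity: E[X] = 247 · (1/2) = (248 − 1) · (1/2) = 247/2 ≈ 123.500000.

E[X] = 247/2 = 123.500000.
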